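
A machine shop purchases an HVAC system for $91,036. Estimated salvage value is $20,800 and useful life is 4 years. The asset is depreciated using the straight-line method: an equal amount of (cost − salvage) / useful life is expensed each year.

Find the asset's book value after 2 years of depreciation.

Depreciable base = $91,036 − $20,800 = $70,236.
Annual expense = $70,236 / 4 = $17,559.
End of year 1: book value $73,477.
End of year 2: book value $55,918.

$55,918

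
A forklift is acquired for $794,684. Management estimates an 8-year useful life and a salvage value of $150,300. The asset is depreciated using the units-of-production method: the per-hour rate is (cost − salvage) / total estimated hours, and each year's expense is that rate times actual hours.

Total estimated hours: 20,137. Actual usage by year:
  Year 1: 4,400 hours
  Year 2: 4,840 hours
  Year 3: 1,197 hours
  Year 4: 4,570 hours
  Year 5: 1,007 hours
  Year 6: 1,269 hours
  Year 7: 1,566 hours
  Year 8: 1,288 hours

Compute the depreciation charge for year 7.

Depreciable base = $794,684 − $150,300 = $644,384.
Rate = $644,384 / 20,137 hours = $32 per hour.
Year 1: 4,400 × $32 = $140,800. Book value $653,884.
Year 2: 4,840 × $32 = $154,880. Book value $499,004.
Year 3: 1,197 × $32 = $38,304. Book value $460,700.
Year 4: 4,570 × $32 = $146,240. Book value $314,460.
Year 5: 1,007 × $32 = $32,224. Book value $282,236.
Year 6: 1,269 × $32 = $40,608. Book value $241,628.
Year 7: 1,566 × $32 = $50,112. Book value $191,516.

$50,112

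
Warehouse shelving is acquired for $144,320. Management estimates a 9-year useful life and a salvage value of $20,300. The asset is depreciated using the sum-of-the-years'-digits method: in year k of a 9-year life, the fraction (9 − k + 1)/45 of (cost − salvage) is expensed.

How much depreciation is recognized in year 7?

$8,268

Depreciable base = $144,320 − $20,300 = $124,020.
Sum of the years' digits = 9+8+7+6+5+4+3+2+1 = 45.
Year 1: $124,020 × 9/45 = $24,804. Book value $119,516.
Year 2: $124,020 × 8/45 = $22,048. Book value $97,468.
Year 3: $124,020 × 7/45 = $19,292. Book value $78,176.
Year 4: $124,020 × 6/45 = $16,536. Book value $61,640.
Year 5: $124,020 × 5/45 = $13,780. Book value $47,860.
Year 6: $124,020 × 4/45 = $11,024. Book value $36,836.
Year 7: $124,020 × 3/45 = $8,268. Book value $28,568.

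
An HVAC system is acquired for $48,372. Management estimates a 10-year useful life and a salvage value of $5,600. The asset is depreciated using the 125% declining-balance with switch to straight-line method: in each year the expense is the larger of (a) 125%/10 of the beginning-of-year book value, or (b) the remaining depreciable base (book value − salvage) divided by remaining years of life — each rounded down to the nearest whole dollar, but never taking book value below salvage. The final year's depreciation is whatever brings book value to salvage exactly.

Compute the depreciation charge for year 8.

$3,793

Depreciable base = $48,372 − $5,600 = $42,772.
Year 1: DB = ⌊$48,372 × 125%/10⌋ = $6,046; SL = ⌊$42,772/10⌋ = $4,277 → take DB $6,046. Book value $42,326.
Year 2: DB = ⌊$42,326 × 125%/10⌋ = $5,290; SL = ⌊$36,726/9⌋ = $4,080 → take DB $5,290. Book value $37,036.
Year 3: DB = ⌊$37,036 × 125%/10⌋ = $4,629; SL = ⌊$31,436/8⌋ = $3,929 → take DB $4,629. Book value $32,407.
Year 4: DB = ⌊$32,407 × 125%/10⌋ = $4,050; SL = ⌊$26,807/7⌋ = $3,829 → take DB $4,050. Book value $28,357.
Year 5: DB = ⌊$28,357 × 125%/10⌋ = $3,544; SL = ⌊$22,757/6⌋ = $3,792 → take SL $3,792. Book value $24,565.
Year 6: DB = ⌊$24,565 × 125%/10⌋ = $3,070; SL = ⌊$18,965/5⌋ = $3,793 → take SL $3,793. Book value $20,772.
Year 7: DB = ⌊$20,772 × 125%/10⌋ = $2,596; SL = ⌊$15,172/4⌋ = $3,793 → take SL $3,793. Book value $16,979.
Year 8: DB = ⌊$16,979 × 125%/10⌋ = $2,122; SL = ⌊$11,379/3⌋ = $3,793 → take SL $3,793. Book value $13,186.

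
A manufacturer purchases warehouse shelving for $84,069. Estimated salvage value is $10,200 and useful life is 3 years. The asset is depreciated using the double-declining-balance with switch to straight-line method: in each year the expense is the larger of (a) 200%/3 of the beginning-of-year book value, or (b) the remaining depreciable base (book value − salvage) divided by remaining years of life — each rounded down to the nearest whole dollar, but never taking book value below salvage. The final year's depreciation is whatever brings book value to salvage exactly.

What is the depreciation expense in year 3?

$0

Depreciable base = $84,069 − $10,200 = $73,869.
Year 1: DB = ⌊$84,069 × 200%/3⌋ = $56,046; SL = ⌊$73,869/3⌋ = $24,623 → take DB $56,046. Book value $28,023.
Year 2: DB = ⌊$28,023 × 200%/3⌋ = $18,682; SL = ⌊$17,823/2⌋ = $8,911 → take DB $18,682, capped at $17,823. Book value $10,200.
Year 3 (final): $10,200 − $10,200 = $0. Book value $10,200.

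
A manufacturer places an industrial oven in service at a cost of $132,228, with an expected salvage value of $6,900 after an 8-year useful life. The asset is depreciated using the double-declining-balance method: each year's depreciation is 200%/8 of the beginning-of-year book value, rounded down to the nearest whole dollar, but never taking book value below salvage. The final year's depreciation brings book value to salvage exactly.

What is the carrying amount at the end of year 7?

Depreciable base = $132,228 − $6,900 = $125,328.
Year 1: ⌊$132,228 × 200%/8⌋ = $33,057. Book value $99,171.
Year 2: ⌊$99,171 × 200%/8⌋ = $24,792. Book value $74,379.
Year 3: ⌊$74,379 × 200%/8⌋ = $18,594. Book value $55,785.
Year 4: ⌊$55,785 × 200%/8⌋ = $13,946. Book value $41,839.
Year 5: ⌊$41,839 × 200%/8⌋ = $10,459. Book value $31,380.
Year 6: ⌊$31,380 × 200%/8⌋ = $7,845. Book value $23,535.
Year 7: ⌊$23,535 × 200%/8⌋ = $5,883. Book value $17,652.

$17,652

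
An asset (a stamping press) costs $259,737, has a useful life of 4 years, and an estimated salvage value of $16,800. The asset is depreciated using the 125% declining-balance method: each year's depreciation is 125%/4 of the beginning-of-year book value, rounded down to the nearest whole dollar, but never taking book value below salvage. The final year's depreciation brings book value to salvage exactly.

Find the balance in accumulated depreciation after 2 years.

$136,970

Depreciable base = $259,737 − $16,800 = $242,937.
Year 1: ⌊$259,737 × 125%/4⌋ = $81,167. Book value $178,570.
Year 2: ⌊$178,570 × 125%/4⌋ = $55,803. Book value $122,767.
Accumulated through year 2 = $259,737 − $122,767 = $136,970.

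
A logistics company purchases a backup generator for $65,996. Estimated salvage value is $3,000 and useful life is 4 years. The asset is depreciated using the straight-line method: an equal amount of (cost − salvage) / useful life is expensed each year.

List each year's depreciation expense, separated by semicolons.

Depreciable base = $65,996 − $3,000 = $62,996.
Annual expense = $62,996 / 4 = $15,749.
End of year 1: book value $50,247.
End of year 2: book value $34,498.
End of year 3: book value $18,749.
End of year 4: book value $3,000.

$15,749; $15,749; $15,749; $15,749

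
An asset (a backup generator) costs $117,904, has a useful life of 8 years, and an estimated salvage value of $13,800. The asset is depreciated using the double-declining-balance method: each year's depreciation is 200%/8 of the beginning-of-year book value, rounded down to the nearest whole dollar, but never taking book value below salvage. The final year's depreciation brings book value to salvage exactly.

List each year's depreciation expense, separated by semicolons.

$29,476; $22,107; $16,580; $12,435; $9,326; $6,995; $5,246; $1,939

Depreciable base = $117,904 − $13,800 = $104,104.
Year 1: ⌊$117,904 × 200%/8⌋ = $29,476. Book value $88,428.
Year 2: ⌊$88,428 × 200%/8⌋ = $22,107. Book value $66,321.
Year 3: ⌊$66,321 × 200%/8⌋ = $16,580. Book value $49,741.
Year 4: ⌊$49,741 × 200%/8⌋ = $12,435. Book value $37,306.
Year 5: ⌊$37,306 × 200%/8⌋ = $9,326. Book value $27,980.
Year 6: ⌊$27,980 × 200%/8⌋ = $6,995. Book value $20,985.
Year 7: ⌊$20,985 × 200%/8⌋ = $5,246. Book value $15,739.
Year 8 (final): $15,739 − $13,800 = $1,939. Book value $13,800.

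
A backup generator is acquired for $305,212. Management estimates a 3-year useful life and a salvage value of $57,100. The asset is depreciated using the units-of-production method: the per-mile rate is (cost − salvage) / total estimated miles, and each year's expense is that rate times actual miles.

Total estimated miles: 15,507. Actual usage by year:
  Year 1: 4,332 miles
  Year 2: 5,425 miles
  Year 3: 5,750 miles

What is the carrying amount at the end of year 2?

Depreciable base = $305,212 − $57,100 = $248,112.
Rate = $248,112 / 15,507 miles = $16 per mile.
Year 1: 4,332 × $16 = $69,312. Book value $235,900.
Year 2: 5,425 × $16 = $86,800. Book value $149,100.

$149,100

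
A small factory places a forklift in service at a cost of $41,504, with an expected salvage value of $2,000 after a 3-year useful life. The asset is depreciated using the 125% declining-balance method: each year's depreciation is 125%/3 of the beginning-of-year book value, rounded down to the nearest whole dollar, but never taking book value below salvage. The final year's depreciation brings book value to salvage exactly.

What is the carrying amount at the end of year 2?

Depreciable base = $41,504 − $2,000 = $39,504.
Year 1: ⌊$41,504 × 125%/3⌋ = $17,293. Book value $24,211.
Year 2: ⌊$24,211 × 125%/3⌋ = $10,087. Book value $14,124.

$14,124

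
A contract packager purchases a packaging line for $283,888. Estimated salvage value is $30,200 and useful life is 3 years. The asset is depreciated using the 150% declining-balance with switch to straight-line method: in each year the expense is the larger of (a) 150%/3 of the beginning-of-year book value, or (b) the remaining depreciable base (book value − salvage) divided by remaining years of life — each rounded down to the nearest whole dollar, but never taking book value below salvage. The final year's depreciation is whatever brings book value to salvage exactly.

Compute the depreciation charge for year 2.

$70,972

Depreciable base = $283,888 − $30,200 = $253,688.
Year 1: DB = ⌊$283,888 × 150%/3⌋ = $141,944; SL = ⌊$253,688/3⌋ = $84,562 → take DB $141,944. Book value $141,944.
Year 2: DB = ⌊$141,944 × 150%/3⌋ = $70,972; SL = ⌊$111,744/2⌋ = $55,872 → take DB $70,972. Book value $70,972.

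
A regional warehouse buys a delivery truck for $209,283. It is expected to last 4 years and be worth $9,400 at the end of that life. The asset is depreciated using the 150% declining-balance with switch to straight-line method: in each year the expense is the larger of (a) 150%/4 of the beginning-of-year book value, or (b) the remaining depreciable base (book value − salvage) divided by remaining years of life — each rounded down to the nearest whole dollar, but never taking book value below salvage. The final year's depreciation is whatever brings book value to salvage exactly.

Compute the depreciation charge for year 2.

$49,050

Depreciable base = $209,283 − $9,400 = $199,883.
Year 1: DB = ⌊$209,283 × 150%/4⌋ = $78,481; SL = ⌊$199,883/4⌋ = $49,970 → take DB $78,481. Book value $130,802.
Year 2: DB = ⌊$130,802 × 150%/4⌋ = $49,050; SL = ⌊$121,402/3⌋ = $40,467 → take DB $49,050. Book value $81,752.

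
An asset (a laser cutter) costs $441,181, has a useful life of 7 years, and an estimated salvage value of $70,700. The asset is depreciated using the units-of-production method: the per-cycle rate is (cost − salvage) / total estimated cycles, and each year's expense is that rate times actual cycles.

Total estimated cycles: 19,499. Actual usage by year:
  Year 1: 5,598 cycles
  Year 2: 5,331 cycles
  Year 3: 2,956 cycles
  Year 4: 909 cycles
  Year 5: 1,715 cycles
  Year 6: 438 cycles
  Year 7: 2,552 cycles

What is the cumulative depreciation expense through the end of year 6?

$321,993

Depreciable base = $441,181 − $70,700 = $370,481.
Rate = $370,481 / 19,499 cycles = $19 per cycle.
Year 1: 5,598 × $19 = $106,362. Book value $334,819.
Year 2: 5,331 × $19 = $101,289. Book value $233,530.
Year 3: 2,956 × $19 = $56,164. Book value $177,366.
Year 4: 909 × $19 = $17,271. Book value $160,095.
Year 5: 1,715 × $19 = $32,585. Book value $127,510.
Year 6: 438 × $19 = $8,322. Book value $119,188.
Accumulated through year 6 = $441,181 − $119,188 = $321,993.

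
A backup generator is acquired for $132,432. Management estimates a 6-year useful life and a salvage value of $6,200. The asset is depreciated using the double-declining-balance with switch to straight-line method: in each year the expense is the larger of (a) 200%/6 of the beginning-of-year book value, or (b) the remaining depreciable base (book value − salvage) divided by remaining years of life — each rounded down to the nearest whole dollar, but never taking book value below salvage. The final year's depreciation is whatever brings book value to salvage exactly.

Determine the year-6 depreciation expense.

Depreciable base = $132,432 − $6,200 = $126,232.
Year 1: DB = ⌊$132,432 × 200%/6⌋ = $44,144; SL = ⌊$126,232/6⌋ = $21,038 → take DB $44,144. Book value $88,288.
Year 2: DB = ⌊$88,288 × 200%/6⌋ = $29,429; SL = ⌊$82,088/5⌋ = $16,417 → take DB $29,429. Book value $58,859.
Year 3: DB = ⌊$58,859 × 200%/6⌋ = $19,619; SL = ⌊$52,659/4⌋ = $13,164 → take DB $19,619. Book value $39,240.
Year 4: DB = ⌊$39,240 × 200%/6⌋ = $13,080; SL = ⌊$33,040/3⌋ = $11,013 → take DB $13,080. Book value $26,160.
Year 5: DB = ⌊$26,160 × 200%/6⌋ = $8,720; SL = ⌊$19,960/2⌋ = $9,980 → take SL $9,980. Book value $16,180.
Year 6 (final): $16,180 − $6,200 = $9,980. Book value $6,200.

$9,980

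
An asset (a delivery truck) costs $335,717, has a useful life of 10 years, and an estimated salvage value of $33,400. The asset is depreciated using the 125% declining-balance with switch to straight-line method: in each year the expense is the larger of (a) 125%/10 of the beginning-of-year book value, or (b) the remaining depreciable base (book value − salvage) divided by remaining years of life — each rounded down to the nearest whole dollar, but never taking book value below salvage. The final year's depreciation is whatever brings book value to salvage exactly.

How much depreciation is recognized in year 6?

$27,232

Depreciable base = $335,717 − $33,400 = $302,317.
Year 1: DB = ⌊$335,717 × 125%/10⌋ = $41,964; SL = ⌊$302,317/10⌋ = $30,231 → take DB $41,964. Book value $293,753.
Year 2: DB = ⌊$293,753 × 125%/10⌋ = $36,719; SL = ⌊$260,353/9⌋ = $28,928 → take DB $36,719. Book value $257,034.
Year 3: DB = ⌊$257,034 × 125%/10⌋ = $32,129; SL = ⌊$223,634/8⌋ = $27,954 → take DB $32,129. Book value $224,905.
Year 4: DB = ⌊$224,905 × 125%/10⌋ = $28,113; SL = ⌊$191,505/7⌋ = $27,357 → take DB $28,113. Book value $196,792.
Year 5: DB = ⌊$196,792 × 125%/10⌋ = $24,599; SL = ⌊$163,392/6⌋ = $27,232 → take SL $27,232. Book value $169,560.
Year 6: DB = ⌊$169,560 × 125%/10⌋ = $21,195; SL = ⌊$136,160/5⌋ = $27,232 → take SL $27,232. Book value $142,328.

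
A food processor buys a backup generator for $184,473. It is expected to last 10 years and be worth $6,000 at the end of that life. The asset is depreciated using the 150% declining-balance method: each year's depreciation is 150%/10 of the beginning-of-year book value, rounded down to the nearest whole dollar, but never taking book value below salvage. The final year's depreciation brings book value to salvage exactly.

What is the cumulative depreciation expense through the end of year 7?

Depreciable base = $184,473 − $6,000 = $178,473.
Year 1: ⌊$184,473 × 150%/10⌋ = $27,670. Book value $156,803.
Year 2: ⌊$156,803 × 150%/10⌋ = $23,520. Book value $133,283.
Year 3: ⌊$133,283 × 150%/10⌋ = $19,992. Book value $113,291.
Year 4: ⌊$113,291 × 150%/10⌋ = $16,993. Book value $96,298.
Year 5: ⌊$96,298 × 150%/10⌋ = $14,444. Book value $81,854.
Year 6: ⌊$81,854 × 150%/10⌋ = $12,278. Book value $69,576.
Year 7: ⌊$69,576 × 150%/10⌋ = $10,436. Book value $59,140.
Accumulated through year 7 = $184,473 − $59,140 = $125,333.

$125,333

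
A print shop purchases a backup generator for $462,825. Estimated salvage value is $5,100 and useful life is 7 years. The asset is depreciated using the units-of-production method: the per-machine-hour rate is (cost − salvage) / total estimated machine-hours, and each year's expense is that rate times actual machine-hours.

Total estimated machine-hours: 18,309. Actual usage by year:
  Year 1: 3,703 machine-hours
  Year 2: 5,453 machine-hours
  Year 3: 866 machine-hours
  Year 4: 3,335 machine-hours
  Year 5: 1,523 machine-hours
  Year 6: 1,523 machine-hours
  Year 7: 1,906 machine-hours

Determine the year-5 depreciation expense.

Depreciable base = $462,825 − $5,100 = $457,725.
Rate = $457,725 / 18,309 machine-hours = $25 per machine-hour.
Year 1: 3,703 × $25 = $92,575. Book value $370,250.
Year 2: 5,453 × $25 = $136,325. Book value $233,925.
Year 3: 866 × $25 = $21,650. Book value $212,275.
Year 4: 3,335 × $25 = $83,375. Book value $128,900.
Year 5: 1,523 × $25 = $38,075. Book value $90,825.

$38,075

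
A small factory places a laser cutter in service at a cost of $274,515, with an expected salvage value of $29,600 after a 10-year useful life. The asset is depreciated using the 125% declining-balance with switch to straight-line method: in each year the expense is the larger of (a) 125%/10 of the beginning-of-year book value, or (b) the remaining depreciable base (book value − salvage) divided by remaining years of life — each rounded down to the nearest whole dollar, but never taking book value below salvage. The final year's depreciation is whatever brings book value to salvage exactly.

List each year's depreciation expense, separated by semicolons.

$34,314; $30,025; $26,272; $22,988; $21,886; $21,886; $21,886; $21,886; $21,886; $21,886

Depreciable base = $274,515 − $29,600 = $244,915.
Year 1: DB = ⌊$274,515 × 125%/10⌋ = $34,314; SL = ⌊$244,915/10⌋ = $24,491 → take DB $34,314. Book value $240,201.
Year 2: DB = ⌊$240,201 × 125%/10⌋ = $30,025; SL = ⌊$210,601/9⌋ = $23,400 → take DB $30,025. Book value $210,176.
Year 3: DB = ⌊$210,176 × 125%/10⌋ = $26,272; SL = ⌊$180,576/8⌋ = $22,572 → take DB $26,272. Book value $183,904.
Year 4: DB = ⌊$183,904 × 125%/10⌋ = $22,988; SL = ⌊$154,304/7⌋ = $22,043 → take DB $22,988. Book value $160,916.
Year 5: DB = ⌊$160,916 × 125%/10⌋ = $20,114; SL = ⌊$131,316/6⌋ = $21,886 → take SL $21,886. Book value $139,030.
Year 6: DB = ⌊$139,030 × 125%/10⌋ = $17,378; SL = ⌊$109,430/5⌋ = $21,886 → take SL $21,886. Book value $117,144.
Year 7: DB = ⌊$117,144 × 125%/10⌋ = $14,643; SL = ⌊$87,544/4⌋ = $21,886 → take SL $21,886. Book value $95,258.
Year 8: DB = ⌊$95,258 × 125%/10⌋ = $11,907; SL = ⌊$65,658/3⌋ = $21,886 → take SL $21,886. Book value $73,372.
Year 9: DB = ⌊$73,372 × 125%/10⌋ = $9,171; SL = ⌊$43,772/2⌋ = $21,886 → take SL $21,886. Book value $51,486.
Year 10 (final): $51,486 − $29,600 = $21,886. Book value $29,600.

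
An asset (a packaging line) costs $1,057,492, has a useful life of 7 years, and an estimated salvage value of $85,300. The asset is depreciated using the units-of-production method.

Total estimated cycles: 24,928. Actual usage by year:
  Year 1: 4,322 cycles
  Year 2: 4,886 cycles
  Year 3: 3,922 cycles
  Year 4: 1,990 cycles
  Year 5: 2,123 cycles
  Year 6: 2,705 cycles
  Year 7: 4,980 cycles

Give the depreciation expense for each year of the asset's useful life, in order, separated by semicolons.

$168,558; $190,554; $152,958; $77,610; $82,797; $105,495; $194,220

Depreciable base = $1,057,492 − $85,300 = $972,192.
Rate = $972,192 / 24,928 cycles = $39 per cycle.
Year 1: 4,322 × $39 = $168,558. Book value $888,934.
Year 2: 4,886 × $39 = $190,554. Book value $698,380.
Year 3: 3,922 × $39 = $152,958. Book value $545,422.
Year 4: 1,990 × $39 = $77,610. Book value $467,812.
Year 5: 2,123 × $39 = $82,797. Book value $385,015.
Year 6: 2,705 × $39 = $105,495. Book value $279,520.
Year 7: 4,980 × $39 = $194,220. Book value $85,300.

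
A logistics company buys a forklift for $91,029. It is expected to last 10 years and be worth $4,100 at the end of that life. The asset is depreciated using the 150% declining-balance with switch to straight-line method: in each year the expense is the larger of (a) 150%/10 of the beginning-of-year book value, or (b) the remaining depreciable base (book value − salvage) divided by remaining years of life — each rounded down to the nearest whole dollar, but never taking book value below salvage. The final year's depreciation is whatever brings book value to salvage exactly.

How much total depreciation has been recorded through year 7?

$65,218

Depreciable base = $91,029 − $4,100 = $86,929.
Year 1: DB = ⌊$91,029 × 150%/10⌋ = $13,654; SL = ⌊$86,929/10⌋ = $8,692 → take DB $13,654. Book value $77,375.
Year 2: DB = ⌊$77,375 × 150%/10⌋ = $11,606; SL = ⌊$73,275/9⌋ = $8,141 → take DB $11,606. Book value $65,769.
Year 3: DB = ⌊$65,769 × 150%/10⌋ = $9,865; SL = ⌊$61,669/8⌋ = $7,708 → take DB $9,865. Book value $55,904.
Year 4: DB = ⌊$55,904 × 150%/10⌋ = $8,385; SL = ⌊$51,804/7⌋ = $7,400 → take DB $8,385. Book value $47,519.
Year 5: DB = ⌊$47,519 × 150%/10⌋ = $7,127; SL = ⌊$43,419/6⌋ = $7,236 → take SL $7,236. Book value $40,283.
Year 6: DB = ⌊$40,283 × 150%/10⌋ = $6,042; SL = ⌊$36,183/5⌋ = $7,236 → take SL $7,236. Book value $33,047.
Year 7: DB = ⌊$33,047 × 150%/10⌋ = $4,957; SL = ⌊$28,947/4⌋ = $7,236 → take SL $7,236. Book value $25,811.
Accumulated through year 7 = $91,029 − $25,811 = $65,218.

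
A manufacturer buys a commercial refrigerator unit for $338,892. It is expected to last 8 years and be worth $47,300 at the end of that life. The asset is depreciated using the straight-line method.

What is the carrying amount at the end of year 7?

Depreciable base = $338,892 − $47,300 = $291,592.
Annual expense = $291,592 / 8 = $36,449.
End of year 1: book value $302,443.
End of year 2: book value $265,994.
End of year 3: book value $229,545.
End of year 4: book value $193,096.
End of year 5: book value $156,647.
End of year 6: book value $120,198.
End of year 7: book value $83,749.

$83,749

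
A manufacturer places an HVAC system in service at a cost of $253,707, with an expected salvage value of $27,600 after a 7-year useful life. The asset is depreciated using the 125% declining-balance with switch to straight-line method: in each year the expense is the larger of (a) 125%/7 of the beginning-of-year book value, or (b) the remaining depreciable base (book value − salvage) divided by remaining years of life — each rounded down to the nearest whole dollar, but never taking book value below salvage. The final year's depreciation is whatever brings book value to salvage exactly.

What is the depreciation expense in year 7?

Depreciable base = $253,707 − $27,600 = $226,107.
Year 1: DB = ⌊$253,707 × 125%/7⌋ = $45,304; SL = ⌊$226,107/7⌋ = $32,301 → take DB $45,304. Book value $208,403.
Year 2: DB = ⌊$208,403 × 125%/7⌋ = $37,214; SL = ⌊$180,803/6⌋ = $30,133 → take DB $37,214. Book value $171,189.
Year 3: DB = ⌊$171,189 × 125%/7⌋ = $30,569; SL = ⌊$143,589/5⌋ = $28,717 → take DB $30,569. Book value $140,620.
Year 4: DB = ⌊$140,620 × 125%/7⌋ = $25,110; SL = ⌊$113,020/4⌋ = $28,255 → take SL $28,255. Book value $112,365.
Year 5: DB = ⌊$112,365 × 125%/7⌋ = $20,065; SL = ⌊$84,765/3⌋ = $28,255 → take SL $28,255. Book value $84,110.
Year 6: DB = ⌊$84,110 × 125%/7⌋ = $15,019; SL = ⌊$56,510/2⌋ = $28,255 → take SL $28,255. Book value $55,855.
Year 7 (final): $55,855 − $27,600 = $28,255. Book value $27,600.

$28,255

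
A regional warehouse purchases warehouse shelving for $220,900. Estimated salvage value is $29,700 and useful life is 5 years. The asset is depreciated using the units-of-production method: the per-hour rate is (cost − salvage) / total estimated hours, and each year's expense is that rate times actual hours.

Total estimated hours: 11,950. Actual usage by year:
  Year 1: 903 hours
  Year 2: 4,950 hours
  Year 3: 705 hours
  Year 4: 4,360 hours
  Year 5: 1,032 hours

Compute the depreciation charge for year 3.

$11,280

Depreciable base = $220,900 − $29,700 = $191,200.
Rate = $191,200 / 11,950 hours = $16 per hour.
Year 1: 903 × $16 = $14,448. Book value $206,452.
Year 2: 4,950 × $16 = $79,200. Book value $127,252.
Year 3: 705 × $16 = $11,280. Book value $115,972.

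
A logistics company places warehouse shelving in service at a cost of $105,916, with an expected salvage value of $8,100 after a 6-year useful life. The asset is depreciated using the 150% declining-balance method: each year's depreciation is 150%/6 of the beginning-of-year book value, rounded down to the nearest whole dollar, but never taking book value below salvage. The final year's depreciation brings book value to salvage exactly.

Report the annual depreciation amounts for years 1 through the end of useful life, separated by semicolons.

Depreciable base = $105,916 − $8,100 = $97,816.
Year 1: ⌊$105,916 × 150%/6⌋ = $26,479. Book value $79,437.
Year 2: ⌊$79,437 × 150%/6⌋ = $19,859. Book value $59,578.
Year 3: ⌊$59,578 × 150%/6⌋ = $14,894. Book value $44,684.
Year 4: ⌊$44,684 × 150%/6⌋ = $11,171. Book value $33,513.
Year 5: ⌊$33,513 × 150%/6⌋ = $8,378. Book value $25,135.
Year 6 (final): $25,135 − $8,100 = $17,035. Book value $8,100.

$26,479; $19,859; $14,894; $11,171; $8,378; $17,035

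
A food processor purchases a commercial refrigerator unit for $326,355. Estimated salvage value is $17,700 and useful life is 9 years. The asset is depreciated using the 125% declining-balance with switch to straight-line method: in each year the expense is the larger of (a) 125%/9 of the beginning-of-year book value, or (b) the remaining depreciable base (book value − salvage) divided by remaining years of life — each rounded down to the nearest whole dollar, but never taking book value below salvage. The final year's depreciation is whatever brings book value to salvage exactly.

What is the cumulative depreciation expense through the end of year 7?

Depreciable base = $326,355 − $17,700 = $308,655.
Year 1: DB = ⌊$326,355 × 125%/9⌋ = $45,327; SL = ⌊$308,655/9⌋ = $34,295 → take DB $45,327. Book value $281,028.
Year 2: DB = ⌊$281,028 × 125%/9⌋ = $39,031; SL = ⌊$263,328/8⌋ = $32,916 → take DB $39,031. Book value $241,997.
Year 3: DB = ⌊$241,997 × 125%/9⌋ = $33,610; SL = ⌊$224,297/7⌋ = $32,042 → take DB $33,610. Book value $208,387.
Year 4: DB = ⌊$208,387 × 125%/9⌋ = $28,942; SL = ⌊$190,687/6⌋ = $31,781 → take SL $31,781. Book value $176,606.
Year 5: DB = ⌊$176,606 × 125%/9⌋ = $24,528; SL = ⌊$158,906/5⌋ = $31,781 → take SL $31,781. Book value $144,825.
Year 6: DB = ⌊$144,825 × 125%/9⌋ = $20,114; SL = ⌊$127,125/4⌋ = $31,781 → take SL $31,781. Book value $113,044.
Year 7: DB = ⌊$113,044 × 125%/9⌋ = $15,700; SL = ⌊$95,344/3⌋ = $31,781 → take SL $31,781. Book value $81,263.
Accumulated through year 7 = $326,355 − $81,263 = $245,092.

$245,092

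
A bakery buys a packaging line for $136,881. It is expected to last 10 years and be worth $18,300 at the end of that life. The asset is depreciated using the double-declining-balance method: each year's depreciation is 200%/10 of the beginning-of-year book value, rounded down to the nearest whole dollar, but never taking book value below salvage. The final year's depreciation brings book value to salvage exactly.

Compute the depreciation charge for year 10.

Depreciable base = $136,881 − $18,300 = $118,581.
Year 1: ⌊$136,881 × 200%/10⌋ = $27,376. Book value $109,505.
Year 2: ⌊$109,505 × 200%/10⌋ = $21,901. Book value $87,604.
Year 3: ⌊$87,604 × 200%/10⌋ = $17,520. Book value $70,084.
Year 4: ⌊$70,084 × 200%/10⌋ = $14,016. Book value $56,068.
Year 5: ⌊$56,068 × 200%/10⌋ = $11,213. Book value $44,855.
Year 6: ⌊$44,855 × 200%/10⌋ = $8,971. Book value $35,884.
Year 7: ⌊$35,884 × 200%/10⌋ = $7,176. Book value $28,708.
Year 8: ⌊$28,708 × 200%/10⌋ = $5,741. Book value $22,967.
Year 9: ⌊$22,967 × 200%/10⌋ = $4,593. Book value $18,374.
Year 10 (final): $18,374 − $18,300 = $74. Book value $18,300.

$74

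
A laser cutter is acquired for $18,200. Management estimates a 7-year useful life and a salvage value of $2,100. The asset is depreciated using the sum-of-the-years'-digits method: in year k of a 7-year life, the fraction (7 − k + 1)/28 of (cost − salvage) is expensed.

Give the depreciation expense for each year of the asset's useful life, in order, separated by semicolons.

$4,025; $3,450; $2,875; $2,300; $1,725; $1,150; $575

Depreciable base = $18,200 − $2,100 = $16,100.
Sum of the years' digits = 7+6+5+4+3+2+1 = 28.
Year 1: $16,100 × 7/28 = $4,025. Book value $14,175.
Year 2: $16,100 × 6/28 = $3,450. Book value $10,725.
Year 3: $16,100 × 5/28 = $2,875. Book value $7,850.
Year 4: $16,100 × 4/28 = $2,300. Book value $5,550.
Year 5: $16,100 × 3/28 = $1,725. Book value $3,825.
Year 6: $16,100 × 2/28 = $1,150. Book value $2,675.
Year 7: $16,100 × 1/28 = $575. Book value $2,100.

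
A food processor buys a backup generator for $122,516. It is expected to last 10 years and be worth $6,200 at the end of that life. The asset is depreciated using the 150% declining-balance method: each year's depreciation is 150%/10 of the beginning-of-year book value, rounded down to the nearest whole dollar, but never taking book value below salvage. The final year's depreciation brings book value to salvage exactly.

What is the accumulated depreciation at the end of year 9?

$94,137

Depreciable base = $122,516 − $6,200 = $116,316.
Year 1: ⌊$122,516 × 150%/10⌋ = $18,377. Book value $104,139.
Year 2: ⌊$104,139 × 150%/10⌋ = $15,620. Book value $88,519.
Year 3: ⌊$88,519 × 150%/10⌋ = $13,277. Book value $75,242.
Year 4: ⌊$75,242 × 150%/10⌋ = $11,286. Book value $63,956.
Year 5: ⌊$63,956 × 150%/10⌋ = $9,593. Book value $54,363.
Year 6: ⌊$54,363 × 150%/10⌋ = $8,154. Book value $46,209.
Year 7: ⌊$46,209 × 150%/10⌋ = $6,931. Book value $39,278.
Year 8: ⌊$39,278 × 150%/10⌋ = $5,891. Book value $33,387.
Year 9: ⌊$33,387 × 150%/10⌋ = $5,008. Book value $28,379.
Accumulated through year 9 = $122,516 − $28,379 = $94,137.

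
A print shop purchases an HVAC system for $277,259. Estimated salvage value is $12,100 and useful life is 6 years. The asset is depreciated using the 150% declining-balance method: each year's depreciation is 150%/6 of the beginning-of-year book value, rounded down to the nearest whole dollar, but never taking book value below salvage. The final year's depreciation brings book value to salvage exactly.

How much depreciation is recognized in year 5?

$21,932

Depreciable base = $277,259 − $12,100 = $265,159.
Year 1: ⌊$277,259 × 150%/6⌋ = $69,314. Book value $207,945.
Year 2: ⌊$207,945 × 150%/6⌋ = $51,986. Book value $155,959.
Year 3: ⌊$155,959 × 150%/6⌋ = $38,989. Book value $116,970.
Year 4: ⌊$116,970 × 150%/6⌋ = $29,242. Book value $87,728.
Year 5: ⌊$87,728 × 150%/6⌋ = $21,932. Book value $65,796.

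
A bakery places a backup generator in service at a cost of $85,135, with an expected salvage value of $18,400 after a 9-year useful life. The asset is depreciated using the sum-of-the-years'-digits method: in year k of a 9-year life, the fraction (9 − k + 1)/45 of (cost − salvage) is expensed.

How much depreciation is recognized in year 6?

Depreciable base = $85,135 − $18,400 = $66,735.
Sum of the years' digits = 9+8+7+6+5+4+3+2+1 = 45.
Year 1: $66,735 × 9/45 = $13,347. Book value $71,788.
Year 2: $66,735 × 8/45 = $11,864. Book value $59,924.
Year 3: $66,735 × 7/45 = $10,381. Book value $49,543.
Year 4: $66,735 × 6/45 = $8,898. Book value $40,645.
Year 5: $66,735 × 5/45 = $7,415. Book value $33,230.
Year 6: $66,735 × 4/45 = $5,932. Book value $27,298.

$5,932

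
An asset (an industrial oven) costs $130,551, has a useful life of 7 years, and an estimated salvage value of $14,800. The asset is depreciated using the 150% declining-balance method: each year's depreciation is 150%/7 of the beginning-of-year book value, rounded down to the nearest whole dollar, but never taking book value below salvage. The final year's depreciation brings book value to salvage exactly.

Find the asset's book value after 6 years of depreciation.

Depreciable base = $130,551 − $14,800 = $115,751.
Year 1: ⌊$130,551 × 150%/7⌋ = $27,975. Book value $102,576.
Year 2: ⌊$102,576 × 150%/7⌋ = $21,980. Book value $80,596.
Year 3: ⌊$80,596 × 150%/7⌋ = $17,270. Book value $63,326.
Year 4: ⌊$63,326 × 150%/7⌋ = $13,569. Book value $49,757.
Year 5: ⌊$49,757 × 150%/7⌋ = $10,662. Book value $39,095.
Year 6: ⌊$39,095 × 150%/7⌋ = $8,377. Book value $30,718.

$30,718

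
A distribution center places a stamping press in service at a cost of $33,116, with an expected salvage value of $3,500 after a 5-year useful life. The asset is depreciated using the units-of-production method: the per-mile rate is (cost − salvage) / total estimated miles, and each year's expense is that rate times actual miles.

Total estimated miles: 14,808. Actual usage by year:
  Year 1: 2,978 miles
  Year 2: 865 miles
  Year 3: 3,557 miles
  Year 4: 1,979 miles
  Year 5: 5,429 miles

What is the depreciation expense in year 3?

$7,114

Depreciable base = $33,116 − $3,500 = $29,616.
Rate = $29,616 / 14,808 miles = $2 per mile.
Year 1: 2,978 × $2 = $5,956. Book value $27,160.
Year 2: 865 × $2 = $1,730. Book value $25,430.
Year 3: 3,557 × $2 = $7,114. Book value $18,316.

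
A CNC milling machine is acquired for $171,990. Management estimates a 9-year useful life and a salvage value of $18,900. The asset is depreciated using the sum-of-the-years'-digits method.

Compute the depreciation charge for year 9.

$3,402

Depreciable base = $171,990 − $18,900 = $153,090.
Sum of the years' digits = 9+8+7+6+5+4+3+2+1 = 45.
Year 1: $153,090 × 9/45 = $30,618. Book value $141,372.
Year 2: $153,090 × 8/45 = $27,216. Book value $114,156.
Year 3: $153,090 × 7/45 = $23,814. Book value $90,342.
Year 4: $153,090 × 6/45 = $20,412. Book value $69,930.
Year 5: $153,090 × 5/45 = $17,010. Book value $52,920.
Year 6: $153,090 × 4/45 = $13,608. Book value $39,312.
Year 7: $153,090 × 3/45 = $10,206. Book value $29,106.
Year 8: $153,090 × 2/45 = $6,804. Book value $22,302.
Year 9: $153,090 × 1/45 = $3,402. Book value $18,900.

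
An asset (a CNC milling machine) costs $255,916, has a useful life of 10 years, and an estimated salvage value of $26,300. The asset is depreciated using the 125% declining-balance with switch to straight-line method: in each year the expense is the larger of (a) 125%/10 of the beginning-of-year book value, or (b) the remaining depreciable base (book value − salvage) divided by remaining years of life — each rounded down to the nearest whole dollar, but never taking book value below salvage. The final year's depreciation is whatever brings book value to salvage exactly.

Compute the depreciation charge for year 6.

$20,619

Depreciable base = $255,916 − $26,300 = $229,616.
Year 1: DB = ⌊$255,916 × 125%/10⌋ = $31,989; SL = ⌊$229,616/10⌋ = $22,961 → take DB $31,989. Book value $223,927.
Year 2: DB = ⌊$223,927 × 125%/10⌋ = $27,990; SL = ⌊$197,627/9⌋ = $21,958 → take DB $27,990. Book value $195,937.
Year 3: DB = ⌊$195,937 × 125%/10⌋ = $24,492; SL = ⌊$169,637/8⌋ = $21,204 → take DB $24,492. Book value $171,445.
Year 4: DB = ⌊$171,445 × 125%/10⌋ = $21,430; SL = ⌊$145,145/7⌋ = $20,735 → take DB $21,430. Book value $150,015.
Year 5: DB = ⌊$150,015 × 125%/10⌋ = $18,751; SL = ⌊$123,715/6⌋ = $20,619 → take SL $20,619. Book value $129,396.
Year 6: DB = ⌊$129,396 × 125%/10⌋ = $16,174; SL = ⌊$103,096/5⌋ = $20,619 → take SL $20,619. Book value $108,777.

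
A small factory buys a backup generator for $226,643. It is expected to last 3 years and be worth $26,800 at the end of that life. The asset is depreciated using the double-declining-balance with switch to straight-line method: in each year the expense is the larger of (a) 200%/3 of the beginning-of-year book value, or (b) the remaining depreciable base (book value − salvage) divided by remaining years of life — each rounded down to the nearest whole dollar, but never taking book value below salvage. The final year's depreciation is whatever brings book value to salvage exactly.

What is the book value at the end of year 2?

Depreciable base = $226,643 − $26,800 = $199,843.
Year 1: DB = ⌊$226,643 × 200%/3⌋ = $151,095; SL = ⌊$199,843/3⌋ = $66,614 → take DB $151,095. Book value $75,548.
Year 2: DB = ⌊$75,548 × 200%/3⌋ = $50,365; SL = ⌊$48,748/2⌋ = $24,374 → take DB $50,365, capped at $48,748. Book value $26,800.

$26,800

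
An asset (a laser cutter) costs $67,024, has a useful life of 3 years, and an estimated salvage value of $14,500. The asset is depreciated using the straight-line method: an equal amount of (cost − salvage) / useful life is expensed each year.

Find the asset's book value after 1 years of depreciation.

$49,516

Depreciable base = $67,024 − $14,500 = $52,524.
Annual expense = $52,524 / 3 = $17,508.
End of year 1: book value $49,516.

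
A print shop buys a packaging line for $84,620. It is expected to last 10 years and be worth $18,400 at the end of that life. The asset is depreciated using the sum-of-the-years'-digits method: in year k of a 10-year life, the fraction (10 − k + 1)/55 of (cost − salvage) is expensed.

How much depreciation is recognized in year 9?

Depreciable base = $84,620 − $18,400 = $66,220.
Sum of the years' digits = 10+9+8+7+6+5+4+3+2+1 = 55.
Year 1: $66,220 × 10/55 = $12,040. Book value $72,580.
Year 2: $66,220 × 9/55 = $10,836. Book value $61,744.
Year 3: $66,220 × 8/55 = $9,632. Book value $52,112.
Year 4: $66,220 × 7/55 = $8,428. Book value $43,684.
Year 5: $66,220 × 6/55 = $7,224. Book value $36,460.
Year 6: $66,220 × 5/55 = $6,020. Book value $30,440.
Year 7: $66,220 × 4/55 = $4,816. Book value $25,624.
Year 8: $66,220 × 3/55 = $3,612. Book value $22,012.
Year 9: $66,220 × 2/55 = $2,408. Book value $19,604.

$2,408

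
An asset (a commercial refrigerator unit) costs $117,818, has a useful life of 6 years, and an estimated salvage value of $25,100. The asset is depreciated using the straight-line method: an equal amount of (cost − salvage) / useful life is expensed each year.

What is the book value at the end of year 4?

$56,006

Depreciable base = $117,818 − $25,100 = $92,718.
Annual expense = $92,718 / 6 = $15,453.
End of year 1: book value $102,365.
End of year 2: book value $86,912.
End of year 3: book value $71,459.
End of year 4: book value $56,006.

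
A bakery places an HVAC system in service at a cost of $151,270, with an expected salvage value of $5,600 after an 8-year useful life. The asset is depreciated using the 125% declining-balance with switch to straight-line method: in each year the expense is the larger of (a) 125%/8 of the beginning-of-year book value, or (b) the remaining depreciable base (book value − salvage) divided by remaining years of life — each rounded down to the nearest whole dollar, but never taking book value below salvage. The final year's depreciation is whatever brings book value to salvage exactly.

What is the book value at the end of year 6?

$39,632

Depreciable base = $151,270 − $5,600 = $145,670.
Year 1: DB = ⌊$151,270 × 125%/8⌋ = $23,635; SL = ⌊$145,670/8⌋ = $18,208 → take DB $23,635. Book value $127,635.
Year 2: DB = ⌊$127,635 × 125%/8⌋ = $19,942; SL = ⌊$122,035/7⌋ = $17,433 → take DB $19,942. Book value $107,693.
Year 3: DB = ⌊$107,693 × 125%/8⌋ = $16,827; SL = ⌊$102,093/6⌋ = $17,015 → take SL $17,015. Book value $90,678.
Year 4: DB = ⌊$90,678 × 125%/8⌋ = $14,168; SL = ⌊$85,078/5⌋ = $17,015 → take SL $17,015. Book value $73,663.
Year 5: DB = ⌊$73,663 × 125%/8⌋ = $11,509; SL = ⌊$68,063/4⌋ = $17,015 → take SL $17,015. Book value $56,648.
Year 6: DB = ⌊$56,648 × 125%/8⌋ = $8,851; SL = ⌊$51,048/3⌋ = $17,016 → take SL $17,016. Book value $39,632.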